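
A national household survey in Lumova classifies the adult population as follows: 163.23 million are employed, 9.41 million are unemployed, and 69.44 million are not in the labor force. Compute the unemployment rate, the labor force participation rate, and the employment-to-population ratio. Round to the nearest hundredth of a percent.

Labor force = employed + unemployed = 163.23 + 9.41 = 172.64 million.
Working-age population = 172.64 + 69.44 = 242.08 million.
Unemployment rate = 9.41 / 172.64 = 5.45%.
Labor force participation rate = 172.64 / 242.08 = 71.32%.
Employment-population ratio = 163.23 / 242.08 = 67.43%.

Unemployment rate ≈ 5.45%; labor force participation rate ≈ 71.32%; employment-population ratio ≈ 67.43%.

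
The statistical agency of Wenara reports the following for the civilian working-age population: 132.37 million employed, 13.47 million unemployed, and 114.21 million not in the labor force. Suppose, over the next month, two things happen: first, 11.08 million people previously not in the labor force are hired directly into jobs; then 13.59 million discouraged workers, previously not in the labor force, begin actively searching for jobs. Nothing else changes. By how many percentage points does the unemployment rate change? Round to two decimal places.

Initially, labor force = 132.37 + 13.47 = 145.84 million, so u = 13.47/145.84 = 9.24%.
After the first change, employed and labor force both rise by 11.08; unemployed unchanged → E = 143.45, U = 13.47, labor force = 156.92 million.
After the second change, unemployed and labor force both rise by 13.59 → E = 143.45, U = 27.06, labor force = 170.51 million.
New unemployment rate = 27.06 / 170.51 = 15.87%.
Change = 15.87% − 9.24% = +6.63 percentage points.

The unemployment rate changes by +6.63 percentage points.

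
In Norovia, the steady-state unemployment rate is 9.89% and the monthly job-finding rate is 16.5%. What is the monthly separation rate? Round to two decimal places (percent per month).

Separation rate ≈ 1.81% per month.

From u* = s/(s+f): s = u·f/(1−u).
s = 0.0989 × 16.5 / (1 − 0.0989) = 1.6319 / 0.9011 ≈ 1.81% per month.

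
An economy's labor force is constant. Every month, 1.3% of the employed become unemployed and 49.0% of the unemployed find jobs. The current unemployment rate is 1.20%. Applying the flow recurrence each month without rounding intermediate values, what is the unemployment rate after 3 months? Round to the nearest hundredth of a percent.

Unemployment rate after three months ≈ 2.41%.

With a fixed labor force, u_{t+1} = u_t + s·(1−u_t) − f·u_t = u_t·(1−s−f) + s.
Here 1−s−f = 0.497 and s = 0.013.
u_1 = 0.012000 × 0.497 + 0.013 = 0.018964.
u_2 = 0.018964 × 0.497 + 0.013 = 0.022425.
u_3 = 0.022425 × 0.497 + 0.013 = 0.024145.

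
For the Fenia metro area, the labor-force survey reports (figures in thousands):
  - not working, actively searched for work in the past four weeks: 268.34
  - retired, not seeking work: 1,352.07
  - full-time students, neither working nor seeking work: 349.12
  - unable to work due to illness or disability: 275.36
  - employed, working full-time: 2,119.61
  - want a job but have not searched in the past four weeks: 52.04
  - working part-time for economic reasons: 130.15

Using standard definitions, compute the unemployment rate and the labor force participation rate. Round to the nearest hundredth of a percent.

Unemployment rate ≈ 10.66%; labor force participation rate ≈ 55.38%.

Employed = 2,119.61 + 130.15 = 2,249.76 thousand (anyone who worked, including part-time for economic reasons, counts as employed).
Unemployed = 268.34 thousand.
Labor force = 2,249.76 + 268.34 = 2,518.10 thousand.
Not in labor force = 1,352.07 + 349.12 + 275.36 + 52.04 = 2,028.59 thousand (those not working and not actively searching are outside the labor force — including those who want a job but have given up searching).
Civilian working-age population = 2,518.10 + 2,028.59 = 4,546.69 thousand.
Unemployment rate = 268.34 / 2,518.10 = 10.66%.
Labor force participation rate = 2,518.10 / 4,546.69 = 55.38%.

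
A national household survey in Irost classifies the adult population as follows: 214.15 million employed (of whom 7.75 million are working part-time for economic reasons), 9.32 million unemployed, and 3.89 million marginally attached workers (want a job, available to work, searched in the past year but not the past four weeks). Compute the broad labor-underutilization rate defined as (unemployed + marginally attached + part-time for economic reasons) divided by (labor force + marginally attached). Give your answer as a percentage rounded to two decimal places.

Labor force = 214.15 + 9.32 = 223.47 million.
Numerator = 9.32 + 3.89 + 7.75 = 20.96 million.
Denominator = 223.47 + 3.89 = 227.36 million.
Broad rate = 20.96 / 227.36 = 9.22%.

Broad underutilization rate ≈ 9.22%.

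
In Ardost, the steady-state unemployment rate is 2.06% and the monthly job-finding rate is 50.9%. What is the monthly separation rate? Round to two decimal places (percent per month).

From u* = s/(s+f): s = u·f/(1−u).
s = 0.0206 × 50.9 / (1 − 0.0206) = 1.0485 / 0.9794 ≈ 1.07% per month.

Separation rate ≈ 1.07% per month.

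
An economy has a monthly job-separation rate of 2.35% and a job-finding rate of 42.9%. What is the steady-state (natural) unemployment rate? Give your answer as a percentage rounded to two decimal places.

At steady state the flows balance: s·E = f·U, so U/(E+U) = s/(s+f).
u* = 2.35 / (2.35 + 42.9) = 2.35 / 45.25 = 5.19%.

Steady-state unemployment rate ≈ 5.19%.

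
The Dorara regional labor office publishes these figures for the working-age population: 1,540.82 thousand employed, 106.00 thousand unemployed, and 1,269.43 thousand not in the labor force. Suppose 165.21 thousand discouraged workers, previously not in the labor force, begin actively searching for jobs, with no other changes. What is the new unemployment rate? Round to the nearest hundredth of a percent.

New unemployment rate ≈ 14.97%.

Initially, labor force = 1,540.82 + 106.00 = 1,646.82 thousand, so u = 106.00/1,646.82 = 6.44%.
After the change, unemployed and labor force both rise by 165.21 → E = 1,540.82, U = 271.21, labor force = 1,812.03 thousand.
New unemployment rate = 271.21 / 1,812.03 = 14.97%.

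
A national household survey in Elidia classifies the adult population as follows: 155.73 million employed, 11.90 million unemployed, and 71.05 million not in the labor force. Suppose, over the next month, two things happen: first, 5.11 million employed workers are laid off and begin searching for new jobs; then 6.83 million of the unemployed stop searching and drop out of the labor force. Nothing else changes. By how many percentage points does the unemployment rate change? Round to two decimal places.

Initially, labor force = 155.73 + 11.90 = 167.63 million, so u = 11.90/167.63 = 7.10%.
After the first change, employed falls and unemployed rises by 5.11; labor force unchanged → E = 150.62, U = 17.01, labor force = 167.63 million.
After the second change, unemployed and labor force both fall by 6.83 → E = 150.62, U = 10.18, labor force = 160.80 million.
New unemployment rate = 10.18 / 160.80 = 6.33%.
Change = 6.33% − 7.10% = −0.77 percentage points.

The unemployment rate changes by −0.77 percentage points.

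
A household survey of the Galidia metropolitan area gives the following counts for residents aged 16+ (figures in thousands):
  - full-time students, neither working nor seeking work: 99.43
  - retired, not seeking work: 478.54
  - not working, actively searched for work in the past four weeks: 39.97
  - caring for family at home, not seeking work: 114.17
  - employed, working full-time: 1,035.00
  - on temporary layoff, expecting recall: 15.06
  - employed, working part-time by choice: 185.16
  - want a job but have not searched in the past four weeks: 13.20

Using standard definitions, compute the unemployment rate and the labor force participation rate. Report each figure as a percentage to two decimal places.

Unemployment rate ≈ 4.32%; labor force participation rate ≈ 64.39%.

Employed = 1,035.00 + 185.16 = 1,220.16 thousand.
Unemployed = 39.97 + 15.06 = 55.03 thousand (jobless and actively searching, or on temporary layoff).
Labor force = 1,220.16 + 55.03 = 1,275.19 thousand.
Not in labor force = 99.43 + 478.54 + 114.17 + 13.20 = 705.34 thousand (those not working and not actively searching are outside the labor force — including those who want a job but have given up searching).
Civilian working-age population = 1,275.19 + 705.34 = 1,980.53 thousand.
Unemployment rate = 55.03 / 1,275.19 = 4.32%.
Labor force participation rate = 1,275.19 / 1,980.53 = 64.39%.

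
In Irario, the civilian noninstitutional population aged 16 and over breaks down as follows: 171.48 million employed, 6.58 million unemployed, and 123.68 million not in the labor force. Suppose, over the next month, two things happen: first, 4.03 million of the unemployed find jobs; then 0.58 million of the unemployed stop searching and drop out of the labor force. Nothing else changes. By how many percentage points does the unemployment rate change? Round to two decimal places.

Initially, labor force = 171.48 + 6.58 = 178.06 million, so u = 6.58/178.06 = 3.70%.
After the first change, unemployed falls and employed rises by 4.03; labor force unchanged → E = 175.51, U = 2.55, labor force = 178.06 million.
After the second change, unemployed and labor force both fall by 0.58 → E = 175.51, U = 1.97, labor force = 177.48 million.
New unemployment rate = 1.97 / 177.48 = 1.11%.
Change = 1.11% − 3.70% = −2.59 percentage points.

The unemployment rate changes by −2.59 percentage points.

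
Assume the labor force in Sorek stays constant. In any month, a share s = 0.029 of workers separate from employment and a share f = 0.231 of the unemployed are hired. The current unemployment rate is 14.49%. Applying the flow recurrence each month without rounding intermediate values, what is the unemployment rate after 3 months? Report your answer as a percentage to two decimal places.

With a fixed labor force, u_{t+1} = u_t + s·(1−u_t) − f·u_t = u_t·(1−s−f) + s.
Here 1−s−f = 0.740 and s = 0.029.
u_1 = 0.144900 × 0.740 + 0.029 = 0.136226.
u_2 = 0.136226 × 0.740 + 0.029 = 0.129807.
u_3 = 0.129807 × 0.740 + 0.029 = 0.125057.

Unemployment rate after three months ≈ 12.51%.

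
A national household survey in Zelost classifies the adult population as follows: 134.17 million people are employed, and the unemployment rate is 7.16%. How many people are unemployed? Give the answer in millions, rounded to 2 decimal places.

About 10.35 million are unemployed.

Let U be the number unemployed. The labor force is E + U, and U/(E+U) = 0.0716.
So U = 0.0716 × 134.17 / (1 − 0.0716) = 9.6066 / 0.9284 ≈ 10.35 million.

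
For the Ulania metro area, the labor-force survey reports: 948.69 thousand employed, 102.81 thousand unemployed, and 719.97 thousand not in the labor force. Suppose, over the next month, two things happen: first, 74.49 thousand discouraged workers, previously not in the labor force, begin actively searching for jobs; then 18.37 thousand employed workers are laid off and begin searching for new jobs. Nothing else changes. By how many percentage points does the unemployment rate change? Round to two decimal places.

The unemployment rate changes by +7.60 percentage points.

Initially, labor force = 948.69 + 102.81 = 1,051.50 thousand, so u = 102.81/1,051.50 = 9.78%.
After the first change, unemployed and labor force both rise by 74.49 → E = 948.69, U = 177.30, labor force = 1,125.99 thousand.
After the second change, employed falls and unemployed rises by 18.37; labor force unchanged → E = 930.32, U = 195.67, labor force = 1,125.99 thousand.
New unemployment rate = 195.67 / 1,125.99 = 17.38%.
Change = 17.38% − 9.78% = +7.60 percentage points.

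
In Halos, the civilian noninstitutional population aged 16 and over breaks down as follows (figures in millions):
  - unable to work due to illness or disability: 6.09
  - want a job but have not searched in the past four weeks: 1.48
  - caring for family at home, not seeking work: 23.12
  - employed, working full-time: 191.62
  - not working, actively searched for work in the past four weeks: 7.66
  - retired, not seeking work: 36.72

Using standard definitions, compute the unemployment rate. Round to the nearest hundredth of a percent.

Unemployment rate ≈ 3.84%.

Employed = 191.62 million.
Unemployed = 7.66 million.
Labor force = 191.62 + 7.66 = 199.28 million.
Unemployment rate = 7.66 / 199.28 = 3.84%.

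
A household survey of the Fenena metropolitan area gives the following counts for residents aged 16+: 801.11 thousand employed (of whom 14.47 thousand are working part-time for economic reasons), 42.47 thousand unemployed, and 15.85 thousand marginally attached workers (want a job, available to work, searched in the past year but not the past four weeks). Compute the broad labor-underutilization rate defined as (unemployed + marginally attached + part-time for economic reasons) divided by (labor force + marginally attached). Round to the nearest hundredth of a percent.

Broad underutilization rate ≈ 8.47%.

Labor force = 801.11 + 42.47 = 843.58 thousand.
Numerator = 42.47 + 15.85 + 14.47 = 72.79 thousand.
Denominator = 843.58 + 15.85 = 859.43 thousand.
Broad rate = 72.79 / 859.43 = 8.47%.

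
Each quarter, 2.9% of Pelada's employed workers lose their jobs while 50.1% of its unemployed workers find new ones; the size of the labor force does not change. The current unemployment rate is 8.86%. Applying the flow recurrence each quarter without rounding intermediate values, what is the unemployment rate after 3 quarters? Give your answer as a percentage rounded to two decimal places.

Unemployment rate after three quarters ≈ 5.82%.

With a fixed labor force, u_{t+1} = u_t + s·(1−u_t) − f·u_t = u_t·(1−s−f) + s.
Here 1−s−f = 0.470 and s = 0.029.
u_1 = 0.088600 × 0.470 + 0.029 = 0.070642.
u_2 = 0.070642 × 0.470 + 0.029 = 0.062202.
u_3 = 0.062202 × 0.470 + 0.029 = 0.058235.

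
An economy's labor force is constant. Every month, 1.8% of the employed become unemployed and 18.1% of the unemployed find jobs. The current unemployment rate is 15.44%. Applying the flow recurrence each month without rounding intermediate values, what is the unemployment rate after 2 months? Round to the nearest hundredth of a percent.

With a fixed labor force, u_{t+1} = u_t + s·(1−u_t) − f·u_t = u_t·(1−s−f) + s.
Here 1−s−f = 0.801 and s = 0.018.
u_1 = 0.154400 × 0.801 + 0.018 = 0.141674.
u_2 = 0.141674 × 0.801 + 0.018 = 0.131481.

Unemployment rate after two months ≈ 13.15%.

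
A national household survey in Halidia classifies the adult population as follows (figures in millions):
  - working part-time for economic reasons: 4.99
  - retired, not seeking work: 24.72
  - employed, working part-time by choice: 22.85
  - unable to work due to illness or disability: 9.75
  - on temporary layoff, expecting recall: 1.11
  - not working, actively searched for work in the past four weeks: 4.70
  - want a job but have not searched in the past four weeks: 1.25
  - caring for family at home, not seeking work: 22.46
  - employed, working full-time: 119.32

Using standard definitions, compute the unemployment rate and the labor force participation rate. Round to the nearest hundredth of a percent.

Unemployment rate ≈ 3.80%; labor force participation rate ≈ 72.45%.

Employed = 4.99 + 22.85 + 119.32 = 147.16 million (anyone who worked, including part-time for economic reasons, counts as employed).
Unemployed = 1.11 + 4.70 = 5.81 million (jobless and actively searching, or on temporary layoff).
Labor force = 147.16 + 5.81 = 152.97 million.
Not in labor force = 24.72 + 9.75 + 1.25 + 22.46 = 58.18 million (those not working and not actively searching are outside the labor force — including those who want a job but have given up searching).
Civilian working-age population = 152.97 + 58.18 = 211.15 million.
Unemployment rate = 5.81 / 152.97 = 3.80%.
Labor force participation rate = 152.97 / 211.15 = 72.45%.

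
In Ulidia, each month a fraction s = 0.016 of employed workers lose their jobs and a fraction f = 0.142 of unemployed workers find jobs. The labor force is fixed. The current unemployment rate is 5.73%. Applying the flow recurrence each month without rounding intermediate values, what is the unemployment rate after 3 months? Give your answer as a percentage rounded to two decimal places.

With a fixed labor force, u_{t+1} = u_t + s·(1−u_t) − f·u_t = u_t·(1−s−f) + s.
Here 1−s−f = 0.842 and s = 0.016.
u_1 = 0.057300 × 0.842 + 0.016 = 0.064247.
u_2 = 0.064247 × 0.842 + 0.016 = 0.070096.
u_3 = 0.070096 × 0.842 + 0.016 = 0.075021.

Unemployment rate after three months ≈ 7.50%.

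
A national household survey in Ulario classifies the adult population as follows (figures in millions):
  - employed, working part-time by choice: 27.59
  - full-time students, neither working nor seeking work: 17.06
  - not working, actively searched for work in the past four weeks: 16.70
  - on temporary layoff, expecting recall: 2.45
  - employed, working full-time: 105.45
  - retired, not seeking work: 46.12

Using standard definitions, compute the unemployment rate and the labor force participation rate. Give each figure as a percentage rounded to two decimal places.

Unemployment rate ≈ 12.58%; labor force participation rate ≈ 70.66%.

Employed = 27.59 + 105.45 = 133.04 million.
Unemployed = 16.70 + 2.45 = 19.15 million (jobless and actively searching, or on temporary layoff).
Labor force = 133.04 + 19.15 = 152.19 million.
Not in labor force = 17.06 + 46.12 = 63.18 million (those not working and not actively searching are outside the labor force).
Civilian working-age population = 152.19 + 63.18 = 215.37 million.
Unemployment rate = 19.15 / 152.19 = 12.58%.
Labor force participation rate = 152.19 / 215.37 = 70.66%.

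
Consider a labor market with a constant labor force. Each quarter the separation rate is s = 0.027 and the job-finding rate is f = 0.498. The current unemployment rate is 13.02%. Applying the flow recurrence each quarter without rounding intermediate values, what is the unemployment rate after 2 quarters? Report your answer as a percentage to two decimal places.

With a fixed labor force, u_{t+1} = u_t + s·(1−u_t) − f·u_t = u_t·(1−s−f) + s.
Here 1−s−f = 0.475 and s = 0.027.
u_1 = 0.130200 × 0.475 + 0.027 = 0.088845.
u_2 = 0.088845 × 0.475 + 0.027 = 0.069201.

Unemployment rate after two quarters ≈ 6.92%.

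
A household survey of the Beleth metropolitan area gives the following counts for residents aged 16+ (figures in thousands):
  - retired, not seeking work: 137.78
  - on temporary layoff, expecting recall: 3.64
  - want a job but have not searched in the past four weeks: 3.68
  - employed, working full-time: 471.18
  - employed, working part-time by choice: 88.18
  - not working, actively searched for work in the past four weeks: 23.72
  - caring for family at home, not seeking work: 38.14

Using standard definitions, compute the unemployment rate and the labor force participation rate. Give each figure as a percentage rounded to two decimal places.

Unemployment rate ≈ 4.66%; labor force participation rate ≈ 76.56%.

Employed = 471.18 + 88.18 = 559.36 thousand.
Unemployed = 3.64 + 23.72 = 27.36 thousand (jobless and actively searching, or on temporary layoff).
Labor force = 559.36 + 27.36 = 586.72 thousand.
Not in labor force = 137.78 + 3.68 + 38.14 = 179.60 thousand (those not working and not actively searching are outside the labor force — including those who want a job but have given up searching).
Civilian working-age population = 586.72 + 179.60 = 766.32 thousand.
Unemployment rate = 27.36 / 586.72 = 4.66%.
Labor force participation rate = 586.72 / 766.32 = 76.56%.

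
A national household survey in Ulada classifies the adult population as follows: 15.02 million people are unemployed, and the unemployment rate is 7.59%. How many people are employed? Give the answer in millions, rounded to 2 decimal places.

About 182.87 million are employed.

Labor force = U / u = 15.02 / 0.0759 ≈ 197.89 million.
Employed = labor force − unemployed = 197.89 − 15.02 = 182.87 million.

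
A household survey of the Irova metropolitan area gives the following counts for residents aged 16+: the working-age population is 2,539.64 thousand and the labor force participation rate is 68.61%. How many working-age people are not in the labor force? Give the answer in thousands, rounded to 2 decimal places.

About 797.19 thousand are not in the labor force.

Share not in the labor force = 1 − 0.6861 = 0.3139.
Not in labor force = 0.3139 × 2,539.64 ≈ 797.19 thousand.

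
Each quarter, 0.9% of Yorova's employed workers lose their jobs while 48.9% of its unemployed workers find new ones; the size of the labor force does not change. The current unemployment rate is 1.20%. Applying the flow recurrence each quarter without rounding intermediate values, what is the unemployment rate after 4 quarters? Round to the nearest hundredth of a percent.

Unemployment rate after four quarters ≈ 1.77%.

With a fixed labor force, u_{t+1} = u_t + s·(1−u_t) − f·u_t = u_t·(1−s−f) + s.
Here 1−s−f = 0.502 and s = 0.009.
u_1 = 0.012000 × 0.502 + 0.009 = 0.015024.
u_2 = 0.015024 × 0.502 + 0.009 = 0.016542.
u_3 = 0.016542 × 0.502 + 0.009 = 0.017304.
u_4 = 0.017304 × 0.502 + 0.009 = 0.017687.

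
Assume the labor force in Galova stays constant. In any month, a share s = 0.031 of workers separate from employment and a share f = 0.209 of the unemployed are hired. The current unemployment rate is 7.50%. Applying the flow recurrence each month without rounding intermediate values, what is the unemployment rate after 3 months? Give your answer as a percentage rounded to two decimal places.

With a fixed labor force, u_{t+1} = u_t + s·(1−u_t) − f·u_t = u_t·(1−s−f) + s.
Here 1−s−f = 0.760 and s = 0.031.
u_1 = 0.075000 × 0.760 + 0.031 = 0.088000.
u_2 = 0.088000 × 0.760 + 0.031 = 0.097880.
u_3 = 0.097880 × 0.760 + 0.031 = 0.105389.

Unemployment rate after three months ≈ 10.54%.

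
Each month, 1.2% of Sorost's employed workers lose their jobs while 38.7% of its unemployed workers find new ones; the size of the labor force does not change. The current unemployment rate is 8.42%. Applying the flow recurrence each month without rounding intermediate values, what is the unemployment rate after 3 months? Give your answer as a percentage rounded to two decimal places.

Unemployment rate after three months ≈ 4.18%.

With a fixed labor force, u_{t+1} = u_t + s·(1−u_t) − f·u_t = u_t·(1−s−f) + s.
Here 1−s−f = 0.601 and s = 0.012.
u_1 = 0.084200 × 0.601 + 0.012 = 0.062604.
u_2 = 0.062604 × 0.601 + 0.012 = 0.049625.
u_3 = 0.049625 × 0.601 + 0.012 = 0.041825.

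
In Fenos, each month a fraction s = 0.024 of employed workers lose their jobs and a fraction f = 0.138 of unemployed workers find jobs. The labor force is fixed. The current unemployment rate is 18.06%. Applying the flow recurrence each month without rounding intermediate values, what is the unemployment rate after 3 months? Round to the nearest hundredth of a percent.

With a fixed labor force, u_{t+1} = u_t + s·(1−u_t) − f·u_t = u_t·(1−s−f) + s.
Here 1−s−f = 0.838 and s = 0.024.
u_1 = 0.180600 × 0.838 + 0.024 = 0.175343.
u_2 = 0.175343 × 0.838 + 0.024 = 0.170937.
u_3 = 0.170937 × 0.838 + 0.024 = 0.167245.

Unemployment rate after three months ≈ 16.72%.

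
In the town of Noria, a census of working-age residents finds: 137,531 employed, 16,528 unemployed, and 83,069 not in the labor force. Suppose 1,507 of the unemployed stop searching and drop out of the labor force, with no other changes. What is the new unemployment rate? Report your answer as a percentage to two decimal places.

Initially, labor force = 137,531 + 16,528 = 154,059, so u = 16,528/154,059 = 10.73%.
After the change, unemployed and labor force both fall by 1,507 → E = 137,531, U = 15,021, labor force = 152,552.
New unemployment rate = 15,021 / 152,552 = 9.85%.

New unemployment rate ≈ 9.85%.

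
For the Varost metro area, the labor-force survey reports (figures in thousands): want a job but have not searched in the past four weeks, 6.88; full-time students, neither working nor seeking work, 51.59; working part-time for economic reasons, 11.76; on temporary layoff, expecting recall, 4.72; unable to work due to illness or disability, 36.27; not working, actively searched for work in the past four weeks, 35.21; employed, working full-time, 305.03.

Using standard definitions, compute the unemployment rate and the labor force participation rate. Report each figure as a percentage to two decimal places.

Unemployment rate ≈ 11.19%; labor force participation rate ≈ 79.01%.

Employed = 11.76 + 305.03 = 316.79 thousand (anyone who worked, including part-time for economic reasons, counts as employed).
Unemployed = 4.72 + 35.21 = 39.93 thousand (jobless and actively searching, or on temporary layoff).
Labor force = 316.79 + 39.93 = 356.72 thousand.
Not in labor force = 6.88 + 51.59 + 36.27 = 94.74 thousand (those not working and not actively searching are outside the labor force — including those who want a job but have given up searching).
Civilian working-age population = 356.72 + 94.74 = 451.46 thousand.
Unemployment rate = 39.93 / 356.72 = 11.19%.
Labor force participation rate = 356.72 / 451.46 = 79.01%.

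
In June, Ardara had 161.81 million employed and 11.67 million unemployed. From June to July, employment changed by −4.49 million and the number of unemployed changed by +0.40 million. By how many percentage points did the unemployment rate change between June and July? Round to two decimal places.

June: labor force = 161.81 + 11.67 = 173.48; u = 11.67/173.48 = 6.73%.
July: labor force = 157.32 + 12.07 = 169.39; u = 12.07/169.39 = 7.13%.
Change = 7.13% − 6.73% = +0.40 pp.

The unemployment rate changed by +0.40 percentage points.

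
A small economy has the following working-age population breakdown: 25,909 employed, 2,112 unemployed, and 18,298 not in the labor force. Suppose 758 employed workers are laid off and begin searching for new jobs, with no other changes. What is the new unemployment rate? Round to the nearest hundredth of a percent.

New unemployment rate ≈ 10.24%.

Initially, labor force = 25,909 + 2,112 = 28,021, so u = 2,112/28,021 = 7.54%.
After the change, employed falls and unemployed rises by 758; labor force unchanged → E = 25,151, U = 2,870, labor force = 28,021.
New unemployment rate = 2,870 / 28,021 = 10.24%.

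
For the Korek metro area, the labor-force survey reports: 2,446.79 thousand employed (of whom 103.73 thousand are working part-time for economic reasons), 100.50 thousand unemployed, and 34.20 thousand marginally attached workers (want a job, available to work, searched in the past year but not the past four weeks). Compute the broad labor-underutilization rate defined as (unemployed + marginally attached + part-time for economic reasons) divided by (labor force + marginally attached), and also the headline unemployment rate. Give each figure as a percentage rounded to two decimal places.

Labor force = 2,446.79 + 100.50 = 2,547.29 thousand.
Numerator = 100.50 + 34.20 + 103.73 = 238.43 thousand.
Denominator = 2,547.29 + 34.20 = 2,581.49 thousand.
Broad rate = 238.43 / 2,581.49 = 9.24%.
Headline unemployment rate = 100.50 / 2,547.29 = 3.95%.

Broad underutilization rate ≈ 9.24%; headline unemployment rate ≈ 3.95%.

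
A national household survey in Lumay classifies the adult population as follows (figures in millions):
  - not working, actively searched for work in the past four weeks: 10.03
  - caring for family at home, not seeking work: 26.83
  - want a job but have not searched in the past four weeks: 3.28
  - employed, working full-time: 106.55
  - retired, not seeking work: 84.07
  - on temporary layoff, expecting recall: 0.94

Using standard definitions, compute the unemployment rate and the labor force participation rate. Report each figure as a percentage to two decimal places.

Employed = 106.55 million.
Unemployed = 10.03 + 0.94 = 10.97 million (jobless and actively searching, or on temporary layoff).
Labor force = 106.55 + 10.97 = 117.52 million.
Not in labor force = 26.83 + 3.28 + 84.07 = 114.18 million (those not working and not actively searching are outside the labor force — including those who want a job but have given up searching).
Civilian working-age population = 117.52 + 114.18 = 231.70 million.
Unemployment rate = 10.97 / 117.52 = 9.33%.
Labor force participation rate = 117.52 / 231.70 = 50.72%.

Unemployment rate ≈ 9.33%; labor force participation rate ≈ 50.72%.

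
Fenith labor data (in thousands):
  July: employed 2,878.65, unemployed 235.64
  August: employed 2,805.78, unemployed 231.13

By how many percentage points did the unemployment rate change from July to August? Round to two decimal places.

The unemployment rate changed by +0.04 percentage points.

July: labor force = 2,878.65 + 235.64 = 3,114.29; u = 235.64/3,114.29 = 7.57%.
August: labor force = 2,805.78 + 231.13 = 3,036.91; u = 231.13/3,036.91 = 7.61%.
Change = 7.61% − 7.57% = +0.04 pp.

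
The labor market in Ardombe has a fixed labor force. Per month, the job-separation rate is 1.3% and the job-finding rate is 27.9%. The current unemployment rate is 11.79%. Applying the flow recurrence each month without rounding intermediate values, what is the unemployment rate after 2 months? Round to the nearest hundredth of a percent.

Unemployment rate after two months ≈ 8.13%.

With a fixed labor force, u_{t+1} = u_t + s·(1−u_t) − f·u_t = u_t·(1−s−f) + s.
Here 1−s−f = 0.708 and s = 0.013.
u_1 = 0.117900 × 0.708 + 0.013 = 0.096473.
u_2 = 0.096473 × 0.708 + 0.013 = 0.081303.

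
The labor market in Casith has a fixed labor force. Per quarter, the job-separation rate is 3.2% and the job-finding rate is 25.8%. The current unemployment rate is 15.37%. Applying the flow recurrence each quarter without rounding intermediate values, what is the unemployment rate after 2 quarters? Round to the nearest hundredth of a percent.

With a fixed labor force, u_{t+1} = u_t + s·(1−u_t) − f·u_t = u_t·(1−s−f) + s.
Here 1−s−f = 0.710 and s = 0.032.
u_1 = 0.153700 × 0.710 + 0.032 = 0.141127.
u_2 = 0.141127 × 0.710 + 0.032 = 0.132200.

Unemployment rate after two quarters ≈ 13.22%.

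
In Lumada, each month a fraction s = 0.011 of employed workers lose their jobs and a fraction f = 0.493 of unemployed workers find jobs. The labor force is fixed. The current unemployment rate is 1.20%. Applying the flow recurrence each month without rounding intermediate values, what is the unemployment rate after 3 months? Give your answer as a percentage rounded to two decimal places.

With a fixed labor force, u_{t+1} = u_t + s·(1−u_t) − f·u_t = u_t·(1−s−f) + s.
Here 1−s−f = 0.496 and s = 0.011.
u_1 = 0.012000 × 0.496 + 0.011 = 0.016952.
u_2 = 0.016952 × 0.496 + 0.011 = 0.019408.
u_3 = 0.019408 × 0.496 + 0.011 = 0.020626.

Unemployment rate after three months ≈ 2.06%.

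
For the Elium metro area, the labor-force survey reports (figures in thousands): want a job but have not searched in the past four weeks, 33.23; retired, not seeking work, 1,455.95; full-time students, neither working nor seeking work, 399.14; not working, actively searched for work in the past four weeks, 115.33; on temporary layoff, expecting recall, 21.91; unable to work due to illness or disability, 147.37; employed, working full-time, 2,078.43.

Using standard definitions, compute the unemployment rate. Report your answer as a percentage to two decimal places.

Employed = 2,078.43 thousand.
Unemployed = 115.33 + 21.91 = 137.24 thousand (jobless and actively searching, or on temporary layoff).
Labor force = 2,078.43 + 137.24 = 2,215.67 thousand.
Unemployment rate = 137.24 / 2,215.67 = 6.19%.

Unemployment rate ≈ 6.19%.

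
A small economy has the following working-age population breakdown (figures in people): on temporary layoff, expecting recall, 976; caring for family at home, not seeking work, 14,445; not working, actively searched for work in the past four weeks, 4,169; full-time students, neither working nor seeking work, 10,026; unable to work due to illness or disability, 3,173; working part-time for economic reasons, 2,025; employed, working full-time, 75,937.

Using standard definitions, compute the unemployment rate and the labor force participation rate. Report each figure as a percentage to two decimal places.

Employed = 2,025 + 75,937 = 77,962 (anyone who worked, including part-time for economic reasons, counts as employed).
Unemployed = 976 + 4,169 = 5,145 (jobless and actively searching, or on temporary layoff).
Labor force = 77,962 + 5,145 = 83,107.
Not in labor force = 14,445 + 10,026 + 3,173 = 27,644 (those not working and not actively searching are outside the labor force).
Civilian working-age population = 83,107 + 27,644 = 110,751.
Unemployment rate = 5,145 / 83,107 = 6.19%.
Labor force participation rate = 83,107 / 110,751 = 75.04%.

Unemployment rate ≈ 6.19%; labor force participation rate ≈ 75.04%.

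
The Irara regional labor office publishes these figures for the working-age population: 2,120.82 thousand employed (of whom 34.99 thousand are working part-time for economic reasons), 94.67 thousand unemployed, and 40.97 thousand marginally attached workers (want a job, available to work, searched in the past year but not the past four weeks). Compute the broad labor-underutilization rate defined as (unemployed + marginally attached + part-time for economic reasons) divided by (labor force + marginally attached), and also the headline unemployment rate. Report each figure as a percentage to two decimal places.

Broad underutilization rate ≈ 7.56%; headline unemployment rate ≈ 4.27%.

Labor force = 2,120.82 + 94.67 = 2,215.49 thousand.
Numerator = 94.67 + 40.97 + 34.99 = 170.63 thousand.
Denominator = 2,215.49 + 40.97 = 2,256.46 thousand.
Broad rate = 170.63 / 2,256.46 = 7.56%.
Headline unemployment rate = 94.67 / 2,215.49 = 4.27%.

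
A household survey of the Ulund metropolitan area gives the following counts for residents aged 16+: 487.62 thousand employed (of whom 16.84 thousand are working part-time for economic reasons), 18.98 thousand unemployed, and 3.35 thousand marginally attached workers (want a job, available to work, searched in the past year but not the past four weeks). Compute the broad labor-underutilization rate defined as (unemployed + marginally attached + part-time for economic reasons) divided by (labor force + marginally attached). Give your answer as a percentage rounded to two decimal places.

Labor force = 487.62 + 18.98 = 506.60 thousand.
Numerator = 18.98 + 3.35 + 16.84 = 39.17 thousand.
Denominator = 506.60 + 3.35 = 509.95 thousand.
Broad rate = 39.17 / 509.95 = 7.68%.

Broad underutilization rate ≈ 7.68%.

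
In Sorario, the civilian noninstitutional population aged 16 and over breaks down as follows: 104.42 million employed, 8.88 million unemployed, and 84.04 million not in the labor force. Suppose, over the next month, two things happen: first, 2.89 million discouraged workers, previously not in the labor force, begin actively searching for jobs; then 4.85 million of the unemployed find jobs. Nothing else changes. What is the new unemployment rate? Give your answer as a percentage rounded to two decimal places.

New unemployment rate ≈ 5.96%.

Initially, labor force = 104.42 + 8.88 = 113.30 million, so u = 8.88/113.30 = 7.84%.
After the first change, unemployed and labor force both rise by 2.89 → E = 104.42, U = 11.77, labor force = 116.19 million.
After the second change, unemployed falls and employed rises by 4.85; labor force unchanged → E = 109.27, U = 6.92, labor force = 116.19 million.
New unemployment rate = 6.92 / 116.19 = 5.96%.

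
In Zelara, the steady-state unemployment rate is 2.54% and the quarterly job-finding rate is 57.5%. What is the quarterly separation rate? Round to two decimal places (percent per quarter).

From u* = s/(s+f): s = u·f/(1−u).
s = 0.0254 × 57.5 / (1 − 0.0254) = 1.4605 / 0.9746 ≈ 1.50% per quarter.

Separation rate ≈ 1.50% per quarter.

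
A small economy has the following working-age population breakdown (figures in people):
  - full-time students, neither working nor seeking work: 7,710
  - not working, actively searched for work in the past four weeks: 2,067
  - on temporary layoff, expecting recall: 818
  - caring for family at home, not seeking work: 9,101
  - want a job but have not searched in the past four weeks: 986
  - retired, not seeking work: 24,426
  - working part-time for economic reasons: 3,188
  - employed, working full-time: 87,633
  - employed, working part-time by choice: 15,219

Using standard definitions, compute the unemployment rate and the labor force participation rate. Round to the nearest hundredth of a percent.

Unemployment rate ≈ 2.65%; labor force participation rate ≈ 72.07%.

Employed = 3,188 + 87,633 + 15,219 = 106,040 (anyone who worked, including part-time for economic reasons, counts as employed).
Unemployed = 2,067 + 818 = 2,885 (jobless and actively searching, or on temporary layoff).
Labor force = 106,040 + 2,885 = 108,925.
Not in labor force = 7,710 + 9,101 + 986 + 24,426 = 42,223 (those not working and not actively searching are outside the labor force — including those who want a job but have given up searching).
Civilian working-age population = 108,925 + 42,223 = 151,148.
Unemployment rate = 2,885 / 108,925 = 2.65%.
Labor force participation rate = 108,925 / 151,148 = 72.07%.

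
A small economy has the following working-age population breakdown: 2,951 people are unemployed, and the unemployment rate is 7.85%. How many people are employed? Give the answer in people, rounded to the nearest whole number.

Labor force = U / u = 2,951 / 0.0785 ≈ 37,592.
Employed = labor force − unemployed = 37,592 − 2,951 = 34,641.

About 34,641 are employed.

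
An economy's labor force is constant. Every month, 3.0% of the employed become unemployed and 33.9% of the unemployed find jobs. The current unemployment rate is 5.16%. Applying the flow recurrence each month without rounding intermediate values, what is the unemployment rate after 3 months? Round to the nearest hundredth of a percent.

Unemployment rate after three months ≈ 7.38%.

With a fixed labor force, u_{t+1} = u_t + s·(1−u_t) − f·u_t = u_t·(1−s−f) + s.
Here 1−s−f = 0.631 and s = 0.030.
u_1 = 0.051600 × 0.631 + 0.030 = 0.062560.
u_2 = 0.062560 × 0.631 + 0.030 = 0.069475.
u_3 = 0.069475 × 0.631 + 0.030 = 0.073839.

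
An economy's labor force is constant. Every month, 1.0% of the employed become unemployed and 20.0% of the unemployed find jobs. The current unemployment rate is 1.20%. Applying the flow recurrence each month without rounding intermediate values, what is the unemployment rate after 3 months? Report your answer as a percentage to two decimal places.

With a fixed labor force, u_{t+1} = u_t + s·(1−u_t) − f·u_t = u_t·(1−s−f) + s.
Here 1−s−f = 0.790 and s = 0.010.
u_1 = 0.012000 × 0.790 + 0.010 = 0.019480.
u_2 = 0.019480 × 0.790 + 0.010 = 0.025389.
u_3 = 0.025389 × 0.790 + 0.010 = 0.030057.

Unemployment rate after three months ≈ 3.01%.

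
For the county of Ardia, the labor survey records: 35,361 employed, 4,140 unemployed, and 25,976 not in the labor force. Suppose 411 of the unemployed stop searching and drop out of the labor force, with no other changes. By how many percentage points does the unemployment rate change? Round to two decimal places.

Initially, labor force = 35,361 + 4,140 = 39,501, so u = 4,140/39,501 = 10.48%.
After the change, unemployed and labor force both fall by 411 → E = 35,361, U = 3,729, labor force = 39,090.
New unemployment rate = 3,729 / 39,090 = 9.54%.
Change = 9.54% − 10.48% = −0.94 percentage points.

The unemployment rate changes by −0.94 percentage points.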